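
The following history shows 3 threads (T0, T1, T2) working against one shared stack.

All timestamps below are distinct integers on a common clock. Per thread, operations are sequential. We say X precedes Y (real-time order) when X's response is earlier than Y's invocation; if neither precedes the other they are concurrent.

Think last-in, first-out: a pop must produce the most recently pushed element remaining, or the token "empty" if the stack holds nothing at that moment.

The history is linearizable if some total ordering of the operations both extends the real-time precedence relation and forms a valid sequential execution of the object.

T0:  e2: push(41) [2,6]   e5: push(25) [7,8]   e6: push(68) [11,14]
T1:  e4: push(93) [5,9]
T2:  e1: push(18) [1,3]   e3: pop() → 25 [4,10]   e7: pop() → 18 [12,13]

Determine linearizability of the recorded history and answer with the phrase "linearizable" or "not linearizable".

not linearizable

already the first 13 events (up to e7's response at time 13) admit no linearization; the first 12 still do
6 completed operations, 18 real-time-consistent orders — every stack replay fails
completion choices over the 1 pending operation (e6) were checked; none helps
sample order e1, e2, e3, e4, e5, e7 (pending dropped) stalls at step 3 — e3 pop() → 25 has no legal effect
sample order e1, e2, e3, e5, e4, e7 (pending dropped) stalls at step 3 — e3 pop() → 25 has no legal effect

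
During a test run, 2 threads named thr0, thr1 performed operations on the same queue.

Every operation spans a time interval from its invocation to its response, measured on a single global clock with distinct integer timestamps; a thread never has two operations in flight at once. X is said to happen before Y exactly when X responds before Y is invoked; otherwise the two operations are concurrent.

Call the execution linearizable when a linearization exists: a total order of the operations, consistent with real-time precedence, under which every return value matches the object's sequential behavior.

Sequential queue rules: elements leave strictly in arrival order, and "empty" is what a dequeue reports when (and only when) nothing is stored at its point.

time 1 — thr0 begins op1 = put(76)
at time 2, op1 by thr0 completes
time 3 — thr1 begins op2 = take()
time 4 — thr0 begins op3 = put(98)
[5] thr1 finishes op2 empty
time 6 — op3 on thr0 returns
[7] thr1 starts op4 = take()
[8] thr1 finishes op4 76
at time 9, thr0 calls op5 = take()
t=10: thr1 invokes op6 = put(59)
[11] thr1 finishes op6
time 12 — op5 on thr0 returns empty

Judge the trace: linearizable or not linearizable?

the violation lands at event 5, op2's response at time 5: events 1..4 linearize, events 1..5 do not
the sole real-time-consistent order of 2 completed operations fails the queue replay
no completion choice of the 1 pending operation (op3) rescues it — every subset was tried
sample order op1, op2 (pending dropped) stalls at step 2 — op2 take() → empty has no legal effect

not linearizable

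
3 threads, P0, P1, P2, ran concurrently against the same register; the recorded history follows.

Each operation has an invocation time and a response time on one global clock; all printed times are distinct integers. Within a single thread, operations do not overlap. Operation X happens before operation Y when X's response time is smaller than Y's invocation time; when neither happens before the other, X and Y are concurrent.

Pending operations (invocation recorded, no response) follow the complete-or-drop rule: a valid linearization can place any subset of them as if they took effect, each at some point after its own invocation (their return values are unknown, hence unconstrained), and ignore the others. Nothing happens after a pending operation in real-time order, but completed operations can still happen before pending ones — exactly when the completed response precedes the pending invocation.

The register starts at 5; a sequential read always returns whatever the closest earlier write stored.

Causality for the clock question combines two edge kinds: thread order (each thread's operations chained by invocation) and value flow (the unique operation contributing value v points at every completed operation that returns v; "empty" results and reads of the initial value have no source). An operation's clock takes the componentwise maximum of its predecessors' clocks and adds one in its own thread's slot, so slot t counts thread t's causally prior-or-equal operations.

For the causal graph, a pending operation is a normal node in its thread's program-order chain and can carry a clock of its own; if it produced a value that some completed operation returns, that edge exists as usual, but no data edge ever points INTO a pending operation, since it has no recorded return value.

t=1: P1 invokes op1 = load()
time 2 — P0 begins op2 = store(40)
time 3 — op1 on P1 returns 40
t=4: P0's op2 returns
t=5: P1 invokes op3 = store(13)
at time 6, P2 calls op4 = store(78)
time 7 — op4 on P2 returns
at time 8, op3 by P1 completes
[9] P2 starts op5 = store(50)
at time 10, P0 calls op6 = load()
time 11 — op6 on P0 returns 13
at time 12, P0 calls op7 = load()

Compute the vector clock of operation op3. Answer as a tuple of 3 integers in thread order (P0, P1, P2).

op4, invoked 6, has no incoming edges; only P2's bump applies → (0, 0, 1)
op2, invoked 2, has no incoming edges; only P0's bump applies → (1, 0, 0)
op5, invoked 9, takes VC(op4)=(0, 0, 1) under max, adds 1 for P2 → (0, 0, 2)
op1, invoked 1, takes VC(op2)=(1, 0, 0) under max, adds 1 for P1 → (1, 1, 0)
op3, invoked 5, takes VC(op1)=(1, 1, 0) under max, adds 1 for P1 → (1, 2, 0)
op6, invoked 10, takes VC(op2)=(1, 0, 0), VC(op3)=(1, 2, 0) under max, adds 1 for P0 → (2, 2, 0)
op7, invoked 12, takes VC(op6)=(2, 2, 0) under max, adds 1 for P0 → (3, 2, 0)
target: VC(op3) = (1, 2, 0)

(1, 2, 0)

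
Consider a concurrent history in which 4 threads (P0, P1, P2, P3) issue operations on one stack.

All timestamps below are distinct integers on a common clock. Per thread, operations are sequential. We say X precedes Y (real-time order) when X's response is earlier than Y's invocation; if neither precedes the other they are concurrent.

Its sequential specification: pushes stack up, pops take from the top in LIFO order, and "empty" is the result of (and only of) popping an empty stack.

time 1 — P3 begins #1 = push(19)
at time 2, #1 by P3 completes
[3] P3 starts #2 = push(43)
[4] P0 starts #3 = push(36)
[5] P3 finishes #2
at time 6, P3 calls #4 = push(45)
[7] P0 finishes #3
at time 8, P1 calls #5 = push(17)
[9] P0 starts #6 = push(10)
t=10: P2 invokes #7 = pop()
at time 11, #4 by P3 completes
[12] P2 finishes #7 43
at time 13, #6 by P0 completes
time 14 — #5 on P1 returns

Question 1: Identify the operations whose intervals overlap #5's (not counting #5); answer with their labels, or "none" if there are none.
Answer: #4, #6, #7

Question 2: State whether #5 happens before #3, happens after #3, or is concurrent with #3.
Answer: after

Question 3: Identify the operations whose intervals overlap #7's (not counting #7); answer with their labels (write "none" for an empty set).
Answer: #4, #5, #6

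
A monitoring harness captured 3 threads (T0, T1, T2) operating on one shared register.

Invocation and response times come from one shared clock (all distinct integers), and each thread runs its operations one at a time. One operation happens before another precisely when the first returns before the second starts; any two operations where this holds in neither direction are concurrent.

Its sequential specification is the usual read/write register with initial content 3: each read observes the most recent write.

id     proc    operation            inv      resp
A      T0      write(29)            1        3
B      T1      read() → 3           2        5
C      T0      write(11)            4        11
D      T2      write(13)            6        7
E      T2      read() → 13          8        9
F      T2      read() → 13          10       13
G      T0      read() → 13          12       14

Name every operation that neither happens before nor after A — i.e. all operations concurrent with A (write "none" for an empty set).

A spans [1,3]: anything still running between times 1 and 3 counts as concurrent
B [2,5]: concurrent
C [4,11]: after
D [6,7]: after
E [8,9]: after
F [10,13]: after
G [12,14]: after

B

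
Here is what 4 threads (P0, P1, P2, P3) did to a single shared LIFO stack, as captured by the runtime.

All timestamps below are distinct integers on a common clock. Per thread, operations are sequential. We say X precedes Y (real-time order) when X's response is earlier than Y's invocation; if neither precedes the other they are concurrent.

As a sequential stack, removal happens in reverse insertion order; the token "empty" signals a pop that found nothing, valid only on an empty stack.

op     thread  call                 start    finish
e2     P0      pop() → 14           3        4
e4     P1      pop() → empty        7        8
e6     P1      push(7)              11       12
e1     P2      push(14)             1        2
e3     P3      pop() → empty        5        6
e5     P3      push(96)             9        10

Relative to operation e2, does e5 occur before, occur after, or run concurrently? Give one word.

after

e5 spans [9,10], e2 spans [3,4]
resp(e2)=4 < inv(e5)=9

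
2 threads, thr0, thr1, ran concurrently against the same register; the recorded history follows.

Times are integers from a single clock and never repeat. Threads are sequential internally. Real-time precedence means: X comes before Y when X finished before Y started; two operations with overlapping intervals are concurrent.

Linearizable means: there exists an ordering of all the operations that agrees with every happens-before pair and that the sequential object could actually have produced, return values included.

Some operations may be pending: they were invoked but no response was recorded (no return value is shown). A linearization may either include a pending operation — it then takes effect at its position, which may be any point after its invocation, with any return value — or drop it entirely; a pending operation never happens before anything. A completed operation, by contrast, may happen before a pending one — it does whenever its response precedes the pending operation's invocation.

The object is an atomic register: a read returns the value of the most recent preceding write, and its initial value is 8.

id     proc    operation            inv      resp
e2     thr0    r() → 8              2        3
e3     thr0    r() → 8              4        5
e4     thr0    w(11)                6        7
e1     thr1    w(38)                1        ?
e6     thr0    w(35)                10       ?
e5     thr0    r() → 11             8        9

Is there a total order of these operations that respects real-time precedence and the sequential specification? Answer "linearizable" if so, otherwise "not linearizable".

linearizable

a witness: e2, e3, e1, e4, e5
after step 1 (e2 r() → 8): value 8
after step 2 (e3 r() → 8): value 8
after step 3 (e1 w(38) (pending, included)): value 38
after step 4 (e4 w(11)): value 11
after step 5 (e5 r() → 11): value 11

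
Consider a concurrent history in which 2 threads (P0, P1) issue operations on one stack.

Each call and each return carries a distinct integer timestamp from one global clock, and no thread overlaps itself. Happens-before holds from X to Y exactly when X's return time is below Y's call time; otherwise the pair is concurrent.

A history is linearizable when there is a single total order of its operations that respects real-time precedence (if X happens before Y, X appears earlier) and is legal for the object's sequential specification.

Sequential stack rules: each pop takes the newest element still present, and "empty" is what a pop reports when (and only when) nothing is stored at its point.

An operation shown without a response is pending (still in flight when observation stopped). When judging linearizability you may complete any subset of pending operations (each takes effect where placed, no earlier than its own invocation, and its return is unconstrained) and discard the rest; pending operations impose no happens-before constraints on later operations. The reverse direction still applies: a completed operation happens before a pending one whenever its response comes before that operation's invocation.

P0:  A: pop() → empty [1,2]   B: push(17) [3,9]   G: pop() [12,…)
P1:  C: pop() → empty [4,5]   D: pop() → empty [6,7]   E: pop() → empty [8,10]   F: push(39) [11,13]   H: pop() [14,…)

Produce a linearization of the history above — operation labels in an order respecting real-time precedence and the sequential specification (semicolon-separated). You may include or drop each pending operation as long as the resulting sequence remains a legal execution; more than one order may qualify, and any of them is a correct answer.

A; C; D; E; B; F

after step 1 (A pop() → empty): stack <>
after step 2 (C pop() → empty): stack <>
after step 3 (D pop() → empty): stack <>
after step 4 (E pop() → empty): stack <>
after step 5 (B push(17)): stack <17>
after step 6 (F push(39)): stack <17,39>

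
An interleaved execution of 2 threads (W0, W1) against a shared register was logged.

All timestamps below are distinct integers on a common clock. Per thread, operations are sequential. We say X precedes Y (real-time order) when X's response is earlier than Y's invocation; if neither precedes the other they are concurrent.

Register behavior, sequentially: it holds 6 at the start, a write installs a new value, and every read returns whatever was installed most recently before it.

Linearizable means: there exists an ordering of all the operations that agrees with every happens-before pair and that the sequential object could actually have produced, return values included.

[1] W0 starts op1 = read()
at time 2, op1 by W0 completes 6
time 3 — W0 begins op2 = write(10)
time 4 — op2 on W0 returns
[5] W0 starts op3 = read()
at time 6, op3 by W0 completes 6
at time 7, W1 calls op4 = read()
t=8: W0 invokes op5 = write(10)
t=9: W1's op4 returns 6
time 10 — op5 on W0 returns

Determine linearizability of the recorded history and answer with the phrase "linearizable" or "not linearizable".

the violation lands at event 6, op3's response at time 6: events 1..5 linearize, events 1..6 do not
exactly one order of the 3 completed ops respects real time; the register replay fails
sample order op1, op2, op3 stalls at step 3 — op3 read() → 6 has no legal effect

not linearizable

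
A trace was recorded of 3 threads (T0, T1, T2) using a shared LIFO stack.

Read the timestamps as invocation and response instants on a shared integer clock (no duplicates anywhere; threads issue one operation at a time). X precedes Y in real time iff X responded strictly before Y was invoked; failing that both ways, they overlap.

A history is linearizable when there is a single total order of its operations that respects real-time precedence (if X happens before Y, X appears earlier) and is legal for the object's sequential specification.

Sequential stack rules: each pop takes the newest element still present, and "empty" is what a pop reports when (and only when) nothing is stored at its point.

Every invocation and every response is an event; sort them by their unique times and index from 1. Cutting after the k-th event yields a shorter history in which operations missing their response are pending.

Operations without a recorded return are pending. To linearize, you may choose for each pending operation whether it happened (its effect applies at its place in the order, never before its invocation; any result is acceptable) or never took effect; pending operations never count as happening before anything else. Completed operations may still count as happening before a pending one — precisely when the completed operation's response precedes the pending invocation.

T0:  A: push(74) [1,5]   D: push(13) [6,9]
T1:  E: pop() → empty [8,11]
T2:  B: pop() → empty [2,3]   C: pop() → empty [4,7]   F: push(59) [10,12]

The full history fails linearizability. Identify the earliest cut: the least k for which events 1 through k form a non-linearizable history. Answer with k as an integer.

11

a valid linearization of events 1..10 exists, for instance B, C, A, D:
1. B pop() → empty, leaving stack <>
2. C pop() → empty, leaving stack <>
3. A push(74), leaving stack <74>
4. D push(13), leaving stack <74,13>
once event 11 joins (E's response, time 11), exhaustive search finds no witness
no completion choice of the 1 pending operation (F) rescues it — every subset was tried
sample order A, B, C, D, E (pending dropped) stalls at step 2 — B pop() → empty has no legal effect
sample order A, B, C, E, D (pending dropped) stalls at step 2 — B pop() → empty has no legal effect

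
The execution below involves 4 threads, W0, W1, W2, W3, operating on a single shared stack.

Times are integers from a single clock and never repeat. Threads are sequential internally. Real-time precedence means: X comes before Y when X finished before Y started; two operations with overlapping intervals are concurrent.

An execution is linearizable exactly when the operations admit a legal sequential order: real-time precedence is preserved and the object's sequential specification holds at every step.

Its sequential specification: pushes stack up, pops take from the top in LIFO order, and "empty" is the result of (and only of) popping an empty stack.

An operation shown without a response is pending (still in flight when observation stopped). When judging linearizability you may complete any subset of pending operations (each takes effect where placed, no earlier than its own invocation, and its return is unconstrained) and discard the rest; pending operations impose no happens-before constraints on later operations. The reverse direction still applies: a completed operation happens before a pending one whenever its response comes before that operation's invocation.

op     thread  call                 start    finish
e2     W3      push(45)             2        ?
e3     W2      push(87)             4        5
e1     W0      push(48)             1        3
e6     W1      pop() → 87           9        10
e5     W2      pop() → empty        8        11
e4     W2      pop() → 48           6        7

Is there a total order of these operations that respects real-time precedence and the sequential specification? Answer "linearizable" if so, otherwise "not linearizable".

the violation lands at event 7, e4's response at time 7: events 1..6 linearize, events 1..7 do not
exactly one order of the 3 completed ops respects real time; the stack replay fails
include/drop combinations of the 1 pending operation (e2) were all tried; none helps
sample order e1, e3, e4 (pending dropped) stalls at step 3 — e4 pop() → 48 has no legal effect

not linearizable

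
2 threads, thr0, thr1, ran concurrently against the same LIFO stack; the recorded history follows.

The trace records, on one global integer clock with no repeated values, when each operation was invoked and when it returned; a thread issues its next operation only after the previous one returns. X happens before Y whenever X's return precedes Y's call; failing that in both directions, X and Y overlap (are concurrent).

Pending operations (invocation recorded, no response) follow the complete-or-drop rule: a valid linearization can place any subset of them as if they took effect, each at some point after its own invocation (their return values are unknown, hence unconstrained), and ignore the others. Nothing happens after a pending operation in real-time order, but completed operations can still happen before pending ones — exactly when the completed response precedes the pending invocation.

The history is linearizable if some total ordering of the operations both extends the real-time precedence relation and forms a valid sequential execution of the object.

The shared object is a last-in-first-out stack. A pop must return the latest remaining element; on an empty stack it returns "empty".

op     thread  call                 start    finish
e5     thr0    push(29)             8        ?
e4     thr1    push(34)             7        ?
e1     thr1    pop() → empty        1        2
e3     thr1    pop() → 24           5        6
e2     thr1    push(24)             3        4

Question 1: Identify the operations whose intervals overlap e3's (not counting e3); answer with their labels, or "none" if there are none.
none

e3 runs from 5 to 6; window-overlapping ops are concurrent
e1 [1,2]: before
e2 [3,4]: before
e4 [7,…): after
e5 [8,…): after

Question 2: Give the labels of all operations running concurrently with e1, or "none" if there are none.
none

overlap test against e1 [1,2]: concurrent iff the interval meets 1..2
e2 [3,4]: after
e3 [5,6]: after
e4 [7,…): after
e5 [8,…): after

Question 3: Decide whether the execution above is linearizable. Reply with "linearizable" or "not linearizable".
linearizable

a witness: e1, e2, e3
after step 1 (e1 pop() → empty): stack <>
after step 2 (e2 push(24)): stack <24>
after step 3 (e3 pop() → 24): stack <>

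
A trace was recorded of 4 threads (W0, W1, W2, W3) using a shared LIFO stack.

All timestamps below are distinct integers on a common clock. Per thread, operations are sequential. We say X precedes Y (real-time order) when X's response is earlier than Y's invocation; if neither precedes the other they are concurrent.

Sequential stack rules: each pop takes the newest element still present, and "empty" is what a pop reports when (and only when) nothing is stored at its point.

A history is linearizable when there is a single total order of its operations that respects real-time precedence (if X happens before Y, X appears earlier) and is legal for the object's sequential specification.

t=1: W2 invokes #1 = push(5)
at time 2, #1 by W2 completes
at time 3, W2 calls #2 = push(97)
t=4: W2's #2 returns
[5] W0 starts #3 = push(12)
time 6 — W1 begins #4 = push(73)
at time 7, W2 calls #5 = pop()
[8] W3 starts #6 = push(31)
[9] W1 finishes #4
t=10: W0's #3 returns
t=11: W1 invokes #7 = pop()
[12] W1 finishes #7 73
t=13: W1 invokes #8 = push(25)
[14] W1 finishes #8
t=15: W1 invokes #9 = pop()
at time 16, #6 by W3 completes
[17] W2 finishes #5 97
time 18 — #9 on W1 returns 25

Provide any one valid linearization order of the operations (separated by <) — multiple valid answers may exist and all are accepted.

#1 < #2 < #5 < #3 < #4 < #7 < #6 < #8 < #9

1. #1 push(5), leaving stack <5>
2. #2 push(97), leaving stack <5,97>
3. #5 pop() → 97, leaving stack <5>
4. #3 push(12), leaving stack <5,12>
5. #4 push(73), leaving stack <5,12,73>
6. #7 pop() → 73, leaving stack <5,12>
7. #6 push(31), leaving stack <5,12,31>
8. #8 push(25), leaving stack <5,12,31,25>
9. #9 pop() → 25, leaving stack <5,12,31>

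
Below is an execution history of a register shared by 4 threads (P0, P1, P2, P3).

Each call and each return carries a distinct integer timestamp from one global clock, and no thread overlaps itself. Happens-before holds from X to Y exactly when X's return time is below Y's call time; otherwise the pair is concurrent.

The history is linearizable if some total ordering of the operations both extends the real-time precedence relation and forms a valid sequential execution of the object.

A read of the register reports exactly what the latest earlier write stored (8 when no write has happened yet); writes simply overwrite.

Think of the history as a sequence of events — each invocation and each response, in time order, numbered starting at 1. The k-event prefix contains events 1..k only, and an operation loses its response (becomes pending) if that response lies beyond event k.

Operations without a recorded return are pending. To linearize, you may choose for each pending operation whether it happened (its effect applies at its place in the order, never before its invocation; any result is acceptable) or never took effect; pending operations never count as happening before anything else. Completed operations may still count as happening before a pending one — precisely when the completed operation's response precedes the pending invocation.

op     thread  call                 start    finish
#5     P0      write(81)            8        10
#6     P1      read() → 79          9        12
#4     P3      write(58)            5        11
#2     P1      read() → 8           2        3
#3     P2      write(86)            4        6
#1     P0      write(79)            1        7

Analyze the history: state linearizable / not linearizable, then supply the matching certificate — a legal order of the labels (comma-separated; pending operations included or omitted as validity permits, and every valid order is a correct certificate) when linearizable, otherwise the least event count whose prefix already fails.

after step 1 (#2 read() → 8): value 8
after step 2 (#3 write(86)): value 86
after step 3 (#1 write(79)): value 79
after step 4 (#6 read() → 79): value 79
after step 5 (#4 write(58)): value 58
after step 6 (#5 write(81)): value 81

linearizable — witness: #2, #3, #1, #6, #4, #5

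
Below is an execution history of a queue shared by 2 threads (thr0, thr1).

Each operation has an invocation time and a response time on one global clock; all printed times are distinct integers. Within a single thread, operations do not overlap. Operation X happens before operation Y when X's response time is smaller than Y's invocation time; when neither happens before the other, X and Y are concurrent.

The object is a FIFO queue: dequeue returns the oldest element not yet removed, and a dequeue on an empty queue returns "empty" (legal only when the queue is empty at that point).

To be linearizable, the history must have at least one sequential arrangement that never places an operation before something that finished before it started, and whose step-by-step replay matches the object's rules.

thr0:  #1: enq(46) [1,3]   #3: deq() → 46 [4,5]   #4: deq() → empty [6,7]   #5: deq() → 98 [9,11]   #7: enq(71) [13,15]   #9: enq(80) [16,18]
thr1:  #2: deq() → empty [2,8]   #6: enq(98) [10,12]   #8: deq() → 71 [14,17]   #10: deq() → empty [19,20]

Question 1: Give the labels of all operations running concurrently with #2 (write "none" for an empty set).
Answer: #1, #3, #4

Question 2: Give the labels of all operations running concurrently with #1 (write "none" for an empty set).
Answer: #2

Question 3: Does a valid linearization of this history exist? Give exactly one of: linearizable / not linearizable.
not linearizable

prefix check: 1..19 passes, 1..20 fails once #10's time-20 response joins
10 completed operations, 24 real-time-consistent orders — every queue replay fails
take #1, #2, #3, #4, #5, #6, #7, #8, #9, #10: step 2 already fails, because #2 deq() → empty cannot occur there
take #1, #2, #3, #4, #5, #6, #7, #9, #8, #10: step 2 already fails, because #2 deq() → empty cannot occur there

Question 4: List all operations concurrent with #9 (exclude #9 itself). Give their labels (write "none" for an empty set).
Answer: #8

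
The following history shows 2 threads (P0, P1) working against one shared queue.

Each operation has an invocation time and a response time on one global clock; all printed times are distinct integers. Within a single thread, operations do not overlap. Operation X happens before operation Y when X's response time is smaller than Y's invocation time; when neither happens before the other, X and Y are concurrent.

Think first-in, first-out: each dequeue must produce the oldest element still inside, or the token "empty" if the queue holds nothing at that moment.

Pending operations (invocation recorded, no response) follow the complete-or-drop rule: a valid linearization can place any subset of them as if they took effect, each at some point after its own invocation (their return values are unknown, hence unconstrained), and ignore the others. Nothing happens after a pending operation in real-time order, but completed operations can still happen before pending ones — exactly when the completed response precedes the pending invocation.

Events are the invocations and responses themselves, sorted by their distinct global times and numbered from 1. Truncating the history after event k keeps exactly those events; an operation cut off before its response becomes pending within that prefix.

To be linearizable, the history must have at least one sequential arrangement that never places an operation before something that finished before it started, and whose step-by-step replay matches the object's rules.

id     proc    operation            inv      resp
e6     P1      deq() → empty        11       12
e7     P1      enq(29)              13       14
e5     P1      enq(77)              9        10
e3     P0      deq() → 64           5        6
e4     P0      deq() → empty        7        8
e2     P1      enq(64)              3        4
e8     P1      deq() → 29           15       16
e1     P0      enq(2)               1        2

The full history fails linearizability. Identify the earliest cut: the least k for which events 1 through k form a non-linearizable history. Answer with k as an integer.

events 1..5 are linearizable, e.g. via e1, e2:
after step 1 (e1 enq(2)): queue <2>
after step 2 (e2 enq(64)): queue <2,64>
include event 6 — e3 responding at 6 — and every candidate order breaks
for example e1, e2, e3 fails at step 3: e3 deq() → 64 is not legal there

6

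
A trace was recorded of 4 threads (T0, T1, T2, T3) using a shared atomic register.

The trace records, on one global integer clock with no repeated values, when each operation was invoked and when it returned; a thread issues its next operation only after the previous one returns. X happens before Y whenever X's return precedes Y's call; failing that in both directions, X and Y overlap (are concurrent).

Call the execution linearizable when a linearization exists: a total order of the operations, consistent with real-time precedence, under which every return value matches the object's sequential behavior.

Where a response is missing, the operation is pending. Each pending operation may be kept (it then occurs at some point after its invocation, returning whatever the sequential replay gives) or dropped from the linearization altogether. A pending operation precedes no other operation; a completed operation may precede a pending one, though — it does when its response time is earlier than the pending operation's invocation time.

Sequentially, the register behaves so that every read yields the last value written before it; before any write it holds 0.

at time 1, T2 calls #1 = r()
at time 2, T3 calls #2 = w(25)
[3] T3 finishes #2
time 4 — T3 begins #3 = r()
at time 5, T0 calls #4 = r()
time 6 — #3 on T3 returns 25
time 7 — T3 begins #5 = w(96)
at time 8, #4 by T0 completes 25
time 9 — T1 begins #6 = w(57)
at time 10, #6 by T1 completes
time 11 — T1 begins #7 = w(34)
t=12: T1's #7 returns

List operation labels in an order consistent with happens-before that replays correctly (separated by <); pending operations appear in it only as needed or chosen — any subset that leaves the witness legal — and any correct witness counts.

after step 1 (#1 r() (pending, included)): value 0
after step 2 (#2 w(25)): value 25
after step 3 (#3 r() → 25): value 25
after step 4 (#4 r() → 25): value 25
after step 5 (#5 w(96) (pending, included)): value 96
after step 6 (#6 w(57)): value 57
after step 7 (#7 w(34)): value 34

#1 < #2 < #3 < #4 < #5 < #6 < #7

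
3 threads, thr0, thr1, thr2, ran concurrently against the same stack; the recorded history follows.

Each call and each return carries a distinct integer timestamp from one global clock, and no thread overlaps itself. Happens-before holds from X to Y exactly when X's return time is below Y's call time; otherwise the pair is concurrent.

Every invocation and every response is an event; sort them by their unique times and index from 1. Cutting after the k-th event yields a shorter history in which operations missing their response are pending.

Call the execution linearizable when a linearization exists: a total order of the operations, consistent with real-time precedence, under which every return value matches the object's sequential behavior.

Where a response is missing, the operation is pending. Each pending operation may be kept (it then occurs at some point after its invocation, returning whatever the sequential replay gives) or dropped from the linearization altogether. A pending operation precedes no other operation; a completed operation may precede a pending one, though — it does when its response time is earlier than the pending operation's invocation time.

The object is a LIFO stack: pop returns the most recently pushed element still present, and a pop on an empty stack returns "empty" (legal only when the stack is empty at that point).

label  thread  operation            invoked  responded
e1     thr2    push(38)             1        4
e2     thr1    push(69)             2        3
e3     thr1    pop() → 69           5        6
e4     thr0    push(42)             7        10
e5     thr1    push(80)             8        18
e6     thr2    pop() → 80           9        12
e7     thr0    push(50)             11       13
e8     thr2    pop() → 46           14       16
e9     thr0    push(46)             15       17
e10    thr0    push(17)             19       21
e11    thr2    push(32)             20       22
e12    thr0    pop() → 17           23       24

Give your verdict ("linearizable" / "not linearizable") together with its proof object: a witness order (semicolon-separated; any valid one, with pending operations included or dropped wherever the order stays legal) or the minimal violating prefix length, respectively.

after step 1 (e1 push(38)): stack <38>
after step 2 (e2 push(69)): stack <38,69>
after step 3 (e3 pop() → 69): stack <38>
after step 4 (e4 push(42)): stack <38,42>
after step 5 (e5 push(80)): stack <38,42,80>
after step 6 (e6 pop() → 80): stack <38,42>
after step 7 (e7 push(50)): stack <38,42,50>
after step 8 (e9 push(46)): stack <38,42,50,46>
after step 9 (e8 pop() → 46): stack <38,42,50>
after step 10 (e11 push(32)): stack <38,42,50,32>
after step 11 (e10 push(17)): stack <38,42,50,32,17>
after step 12 (e12 pop() → 17): stack <38,42,50,32>

linearizable — witness: e1; e2; e3; e4; e5; e6; e7; e9; e8; e11; e10; e12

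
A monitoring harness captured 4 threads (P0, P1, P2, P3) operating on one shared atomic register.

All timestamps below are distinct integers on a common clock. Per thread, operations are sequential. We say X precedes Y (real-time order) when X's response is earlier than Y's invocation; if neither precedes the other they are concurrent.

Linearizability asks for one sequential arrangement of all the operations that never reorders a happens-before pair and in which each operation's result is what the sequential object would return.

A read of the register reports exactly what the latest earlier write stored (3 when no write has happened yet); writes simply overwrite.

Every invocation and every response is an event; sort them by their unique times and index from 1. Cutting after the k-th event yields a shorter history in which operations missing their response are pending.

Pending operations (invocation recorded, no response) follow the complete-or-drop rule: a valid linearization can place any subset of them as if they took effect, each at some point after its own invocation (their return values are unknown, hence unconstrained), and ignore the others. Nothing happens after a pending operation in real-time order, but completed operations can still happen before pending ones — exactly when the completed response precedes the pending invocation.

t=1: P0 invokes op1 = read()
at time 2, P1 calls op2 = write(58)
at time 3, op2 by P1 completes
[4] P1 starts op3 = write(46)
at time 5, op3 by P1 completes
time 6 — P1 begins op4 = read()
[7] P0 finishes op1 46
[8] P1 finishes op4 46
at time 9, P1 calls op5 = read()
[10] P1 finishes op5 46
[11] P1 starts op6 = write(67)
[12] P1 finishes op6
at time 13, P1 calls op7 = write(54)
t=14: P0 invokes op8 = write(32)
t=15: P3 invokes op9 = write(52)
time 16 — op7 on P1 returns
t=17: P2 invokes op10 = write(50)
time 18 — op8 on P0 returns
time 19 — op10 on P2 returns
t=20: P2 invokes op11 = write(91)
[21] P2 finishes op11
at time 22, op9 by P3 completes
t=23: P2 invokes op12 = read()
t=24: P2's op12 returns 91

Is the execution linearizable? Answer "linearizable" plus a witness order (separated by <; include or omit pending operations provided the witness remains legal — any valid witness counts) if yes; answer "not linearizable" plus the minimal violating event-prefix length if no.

after step 1 (op2 write(58)): value 58
after step 2 (op3 write(46)): value 46
after step 3 (op1 read() → 46): value 46
after step 4 (op4 read() → 46): value 46
after step 5 (op5 read() → 46): value 46
after step 6 (op6 write(67)): value 67
after step 7 (op7 write(54)): value 54
after step 8 (op8 write(32)): value 32
after step 9 (op9 write(52)): value 52
after step 10 (op10 write(50)): value 50
after step 11 (op11 write(91)): value 91
after step 12 (op12 read() → 91): value 91

linearizable — witness: op2 < op3 < op1 < op4 < op5 < op6 < op7 < op8 < op9 < op10 < op11 < op12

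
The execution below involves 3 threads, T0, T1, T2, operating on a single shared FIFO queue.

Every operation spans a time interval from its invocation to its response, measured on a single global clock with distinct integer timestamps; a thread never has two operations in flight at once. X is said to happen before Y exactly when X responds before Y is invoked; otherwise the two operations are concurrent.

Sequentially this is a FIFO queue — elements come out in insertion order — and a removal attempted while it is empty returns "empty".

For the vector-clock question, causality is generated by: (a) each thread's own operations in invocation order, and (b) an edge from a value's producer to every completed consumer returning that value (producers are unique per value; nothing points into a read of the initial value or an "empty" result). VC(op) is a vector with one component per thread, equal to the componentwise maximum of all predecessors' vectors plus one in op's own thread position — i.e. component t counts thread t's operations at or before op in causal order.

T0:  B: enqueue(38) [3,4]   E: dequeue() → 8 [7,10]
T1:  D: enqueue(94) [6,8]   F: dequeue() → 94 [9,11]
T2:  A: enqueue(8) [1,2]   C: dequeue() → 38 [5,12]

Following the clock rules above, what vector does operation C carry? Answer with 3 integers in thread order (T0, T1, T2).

(1, 0, 2)

VC(A, invoked at 1): no causal predecessors; +1 on T2 → (0, 0, 1)
VC(D, invoked at 6): no causal predecessors; +1 on T1 → (0, 1, 0)
VC(B, invoked at 3): no causal predecessors; +1 on T0 → (1, 0, 0)
invoked at 9, F merges VC(D)=(0, 1, 0) and bumps T1's slot → (0, 2, 0)
invoked at 5, C merges VC(A)=(0, 0, 1), VC(B)=(1, 0, 0) and bumps T2's slot → (1, 0, 2)
invoked at 7, E merges VC(A)=(0, 0, 1), VC(B)=(1, 0, 0) and bumps T0's slot → (2, 0, 1)
target: VC(C) = (1, 0, 2)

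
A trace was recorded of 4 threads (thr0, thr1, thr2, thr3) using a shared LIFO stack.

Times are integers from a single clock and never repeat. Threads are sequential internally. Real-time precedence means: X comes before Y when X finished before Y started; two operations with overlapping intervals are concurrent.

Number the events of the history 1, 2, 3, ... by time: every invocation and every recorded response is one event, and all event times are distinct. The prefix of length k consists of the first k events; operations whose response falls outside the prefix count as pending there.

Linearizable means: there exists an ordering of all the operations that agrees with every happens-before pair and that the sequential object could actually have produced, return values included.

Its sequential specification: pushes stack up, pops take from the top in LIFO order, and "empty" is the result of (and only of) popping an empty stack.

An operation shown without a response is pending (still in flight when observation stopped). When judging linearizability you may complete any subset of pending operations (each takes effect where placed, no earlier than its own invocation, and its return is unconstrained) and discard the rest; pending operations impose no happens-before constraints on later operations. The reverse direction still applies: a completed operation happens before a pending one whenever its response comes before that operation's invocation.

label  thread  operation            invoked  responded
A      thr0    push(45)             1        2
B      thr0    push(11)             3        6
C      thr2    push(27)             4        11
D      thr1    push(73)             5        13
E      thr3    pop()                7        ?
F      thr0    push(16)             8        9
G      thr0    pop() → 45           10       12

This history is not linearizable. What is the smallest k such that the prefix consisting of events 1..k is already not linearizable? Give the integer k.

12

events 1..11 are linearizable; a witness order is A, B, C, D, E, F:
after step 1 (A push(45)): stack <45>
after step 2 (B push(11)): stack <45,11>
after step 3 (C push(27)): stack <45,11,27>
after step 4 (D push(73) (pending, included)): stack <45,11,27,73>
after step 5 (E pop() (pending, included)): stack <45,11,27>
after step 6 (F push(16)): stack <45,11,27,16>
at event 12 (G's time-12 response) nothing linearizes any more
no escape via the 2 pending operations (D, E): every completion choice fails
sample order A, B, C, F, G (pending dropped) stalls at step 5 — G pop() → 45 has no legal effect
sample order A, B, F, C, G (pending dropped) stalls at step 5 — G pop() → 45 has no legal effect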